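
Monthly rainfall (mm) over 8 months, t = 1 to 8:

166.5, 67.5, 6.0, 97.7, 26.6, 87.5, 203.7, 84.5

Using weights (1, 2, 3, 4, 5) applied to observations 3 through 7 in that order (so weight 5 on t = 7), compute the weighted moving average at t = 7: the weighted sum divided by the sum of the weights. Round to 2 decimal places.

109.98

Weighted sum: 1·6.0 + 2·97.7 + 3·26.6 + 4·87.5 + 5·203.7 = 6.0 + 195.4 + 79.8 + 350.0 + 1018.5 = 1649.7
Weight total: 1 + 2 + 3 + 4 + 5 = 15
WMA = 1649.7 / 15 = 109.98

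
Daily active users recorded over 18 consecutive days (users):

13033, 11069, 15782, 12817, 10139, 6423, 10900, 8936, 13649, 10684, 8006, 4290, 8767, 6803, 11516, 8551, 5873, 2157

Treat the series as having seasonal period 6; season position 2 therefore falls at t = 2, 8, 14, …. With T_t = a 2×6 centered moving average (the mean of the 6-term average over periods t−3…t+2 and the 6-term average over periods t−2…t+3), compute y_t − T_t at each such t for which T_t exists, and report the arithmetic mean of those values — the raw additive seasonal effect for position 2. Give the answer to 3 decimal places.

Season position 2 occurs at t = 8, 14 (where T_t is defined).
t=8: T_8 = 9944.08333; y_8 − T_8 = 8936 − 9944.08333 = -1008.08333
t=14: T_14 = 7811.08333; y_14 − T_14 = 6803 − 7811.08333 = -1008.08333
Mean deviation: (-1008.08333 + -1008.08333) / 2 = -1008.083

-1008.083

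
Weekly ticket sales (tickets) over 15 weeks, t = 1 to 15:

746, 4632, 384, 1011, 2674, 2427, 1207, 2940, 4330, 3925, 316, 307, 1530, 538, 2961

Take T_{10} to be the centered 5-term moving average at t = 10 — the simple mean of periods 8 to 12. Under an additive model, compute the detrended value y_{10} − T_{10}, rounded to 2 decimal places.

Trend T_10 = (2940 + 4330 + 3925 + 316 + 307) / 5 = 11818/5 = 2363.6000
Detrended value: 3925 − 2363.6000 = 1561.40

1561.40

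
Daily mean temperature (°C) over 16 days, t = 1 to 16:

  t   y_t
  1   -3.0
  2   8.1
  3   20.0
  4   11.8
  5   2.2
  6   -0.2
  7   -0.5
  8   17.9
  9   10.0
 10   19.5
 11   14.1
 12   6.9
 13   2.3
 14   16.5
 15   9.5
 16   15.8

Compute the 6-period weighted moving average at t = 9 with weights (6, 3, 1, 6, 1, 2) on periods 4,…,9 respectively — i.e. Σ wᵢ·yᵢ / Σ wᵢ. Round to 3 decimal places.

Weighted sum: 6·11.8 + 3·2.2 + 1·-0.2 + 6·-0.5 + 1·17.9 + 2·10.0 = 70.8 + 6.6 + -0.2 + -3.0 + 17.9 + 20.0 = 112.1
Weight total: 6 + 3 + 1 + 6 + 1 + 2 = 19
WMA = 112.1 / 19 = 5.900

5.900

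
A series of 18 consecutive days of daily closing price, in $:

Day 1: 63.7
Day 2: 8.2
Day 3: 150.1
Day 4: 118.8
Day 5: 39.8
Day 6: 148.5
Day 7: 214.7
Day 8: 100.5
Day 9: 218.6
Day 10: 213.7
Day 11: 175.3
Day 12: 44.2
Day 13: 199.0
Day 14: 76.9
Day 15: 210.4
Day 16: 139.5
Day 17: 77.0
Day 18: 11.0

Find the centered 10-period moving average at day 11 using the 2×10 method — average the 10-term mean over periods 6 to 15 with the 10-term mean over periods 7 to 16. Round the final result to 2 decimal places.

159.73

Sum over 6–15: 148.5 + 214.7 + 100.5 + 218.6 + 213.7 + 175.3 + 44.2 + 199.0 + 76.9 + 210.4 = 1601.8
Sum over 7–16: 214.7 + 100.5 + 218.6 + 213.7 + 175.3 + 44.2 + 199.0 + 76.9 + 210.4 + 139.5 = 1592.8
CMA at t=11 = (1601.8 + 1592.8) / (2·10) = 3194.6 / 20 = 159.73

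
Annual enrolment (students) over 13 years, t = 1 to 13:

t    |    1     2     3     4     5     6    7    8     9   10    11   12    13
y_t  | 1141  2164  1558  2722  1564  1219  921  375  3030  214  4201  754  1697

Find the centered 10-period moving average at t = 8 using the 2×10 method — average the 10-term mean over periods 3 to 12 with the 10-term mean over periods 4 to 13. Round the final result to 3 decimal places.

Sum over 3–12: 1558 + 2722 + 1564 + 1219 + 921 + 375 + 3030 + 214 + 4201 + 754 = 16558
Sum over 4–13: 2722 + 1564 + 1219 + 921 + 375 + 3030 + 214 + 4201 + 754 + 1697 = 16697
CMA at t=8 = (16558 + 16697) / (2·10) = 33255 / 20 = 1662.750

1662.750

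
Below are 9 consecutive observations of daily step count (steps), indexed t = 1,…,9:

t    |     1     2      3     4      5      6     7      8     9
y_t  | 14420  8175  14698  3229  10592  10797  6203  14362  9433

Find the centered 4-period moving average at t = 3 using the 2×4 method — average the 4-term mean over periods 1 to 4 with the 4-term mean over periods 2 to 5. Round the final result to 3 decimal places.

9652.000

Sum over 1–4: 14420 + 8175 + 14698 + 3229 = 40522
Sum over 2–5: 8175 + 14698 + 3229 + 10592 = 36694
CMA at t=3 = (40522 + 36694) / (2·4) = 77216 / 8 = 9652.000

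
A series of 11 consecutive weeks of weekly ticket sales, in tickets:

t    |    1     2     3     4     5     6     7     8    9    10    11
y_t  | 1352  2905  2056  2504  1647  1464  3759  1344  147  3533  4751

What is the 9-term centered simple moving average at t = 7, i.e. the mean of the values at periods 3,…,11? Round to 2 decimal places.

2356.11

Sum of periods 3–11: 2056 + 2504 + 1647 + 1464 + 3759 + 1344 + 147 + 3533 + 4751 = 21205
Divide by 9: 21205 / 9 = 2356.11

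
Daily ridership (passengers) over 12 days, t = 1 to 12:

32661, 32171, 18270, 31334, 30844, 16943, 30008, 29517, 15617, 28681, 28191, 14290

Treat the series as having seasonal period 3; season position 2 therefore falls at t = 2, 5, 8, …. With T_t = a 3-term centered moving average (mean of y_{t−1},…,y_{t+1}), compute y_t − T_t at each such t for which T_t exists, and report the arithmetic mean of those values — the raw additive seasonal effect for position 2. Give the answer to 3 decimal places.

4470.167

Season position 2 occurs at t = 2, 5, 8, 11 (where T_t is defined).
t=2: T_2 = 27700.66667; y_2 − T_2 = 32171 − 27700.66667 = 4470.33333
t=5: T_5 = 26373.66667; y_5 − T_5 = 30844 − 26373.66667 = 4470.33333
t=8: T_8 = 25047.33333; y_8 − T_8 = 29517 − 25047.33333 = 4469.66667
t=11: T_11 = 23720.66667; y_11 − T_11 = 28191 − 23720.66667 = 4470.33333
Mean deviation: (4470.33333 + 4470.33333 + 4469.66667 + 4470.33333) / 4 = 4470.167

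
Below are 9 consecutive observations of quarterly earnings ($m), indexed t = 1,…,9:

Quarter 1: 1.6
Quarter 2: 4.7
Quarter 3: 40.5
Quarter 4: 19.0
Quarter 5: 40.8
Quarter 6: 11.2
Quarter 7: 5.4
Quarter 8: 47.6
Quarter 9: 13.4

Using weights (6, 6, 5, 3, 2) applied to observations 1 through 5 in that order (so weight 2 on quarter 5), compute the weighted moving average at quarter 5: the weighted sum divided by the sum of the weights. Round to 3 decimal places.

Weighted sum: 6·1.6 + 6·4.7 + 5·40.5 + 3·19.0 + 2·40.8 = 9.6 + 28.2 + 202.5 + 57.0 + 81.6 = 378.9
Weight total: 6 + 6 + 5 + 3 + 2 = 22
WMA = 378.9 / 22 = 17.223

17.223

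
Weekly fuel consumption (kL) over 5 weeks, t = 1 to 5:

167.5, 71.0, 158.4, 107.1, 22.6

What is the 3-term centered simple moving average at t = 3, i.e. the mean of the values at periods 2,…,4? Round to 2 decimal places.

112.17

Sum of periods 2–4: 71.0 + 158.4 + 107.1 = 336.5
Divide by 3: 336.5 / 3 = 112.17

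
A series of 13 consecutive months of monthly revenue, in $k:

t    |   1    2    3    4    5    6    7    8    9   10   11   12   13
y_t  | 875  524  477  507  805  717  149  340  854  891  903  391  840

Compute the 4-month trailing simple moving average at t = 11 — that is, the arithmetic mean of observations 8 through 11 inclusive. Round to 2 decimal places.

Sum of periods 8–11: 340 + 854 + 891 + 903 = 2988
Divide by 4: 2988 / 4 = 747.00

747.00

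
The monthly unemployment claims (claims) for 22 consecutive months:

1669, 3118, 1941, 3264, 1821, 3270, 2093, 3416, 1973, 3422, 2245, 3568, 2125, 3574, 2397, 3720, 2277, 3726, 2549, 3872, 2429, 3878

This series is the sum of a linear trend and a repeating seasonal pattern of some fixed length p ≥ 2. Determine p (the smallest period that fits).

First differences y_{t+1} − y_t: 1449, -1177, 1323, -1443, 1449, -1177, 1323, -1443, 1449, -1177, …
The difference pattern repeats every 4 terms and not for any smaller step, so p = 4.

4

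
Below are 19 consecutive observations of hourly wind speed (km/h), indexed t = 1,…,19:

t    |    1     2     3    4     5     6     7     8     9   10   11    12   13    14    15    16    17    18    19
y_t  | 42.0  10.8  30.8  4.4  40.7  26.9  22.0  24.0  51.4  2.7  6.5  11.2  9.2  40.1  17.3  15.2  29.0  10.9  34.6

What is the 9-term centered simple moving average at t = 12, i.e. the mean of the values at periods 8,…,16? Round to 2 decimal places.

19.73

Sum of periods 8–16: 24.0 + 51.4 + 2.7 + 6.5 + 11.2 + 9.2 + 40.1 + 17.3 + 15.2 = 177.6
Divide by 9: 177.6 / 9 = 19.73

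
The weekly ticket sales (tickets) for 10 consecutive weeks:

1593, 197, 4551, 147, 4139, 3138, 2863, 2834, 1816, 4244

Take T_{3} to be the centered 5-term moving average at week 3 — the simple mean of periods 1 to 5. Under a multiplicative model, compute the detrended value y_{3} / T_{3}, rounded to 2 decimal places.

2.14

Trend T_3 = (1593 + 197 + 4551 + 147 + 4139) / 5 = 10627/5 = 2125.4000
Ratio to trend: 4551 / 2125.4000 = 2.14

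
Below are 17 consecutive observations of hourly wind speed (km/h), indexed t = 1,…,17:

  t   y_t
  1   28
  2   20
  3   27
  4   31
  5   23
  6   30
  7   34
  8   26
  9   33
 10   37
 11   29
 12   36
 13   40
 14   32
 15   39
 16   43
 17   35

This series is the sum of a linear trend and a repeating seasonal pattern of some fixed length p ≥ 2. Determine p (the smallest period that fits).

3

First differences y_{t+1} − y_t: -8, 7, 4, -8, 7, 4, -8, 7, …
The difference pattern repeats every 3 terms and not for any smaller step, so p = 3.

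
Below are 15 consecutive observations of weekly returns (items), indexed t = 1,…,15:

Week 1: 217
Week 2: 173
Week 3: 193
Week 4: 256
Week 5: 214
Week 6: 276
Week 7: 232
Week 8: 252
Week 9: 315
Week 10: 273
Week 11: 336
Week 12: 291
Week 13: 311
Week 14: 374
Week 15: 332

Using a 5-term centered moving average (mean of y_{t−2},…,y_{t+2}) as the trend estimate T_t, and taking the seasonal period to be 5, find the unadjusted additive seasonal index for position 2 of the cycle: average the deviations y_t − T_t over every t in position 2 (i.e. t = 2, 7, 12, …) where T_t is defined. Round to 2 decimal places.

-25.90

Season position 2 occurs at t = 7, 12 (where T_t is defined).
t=7: T_7 = 257.8000; y_7 − T_7 = 232 − 257.8000 = -25.8000
t=12: T_12 = 317.0000; y_12 − T_12 = 291 − 317.0000 = -26.0000
Mean deviation: (-25.8000 + -26.0000) / 2 = -25.90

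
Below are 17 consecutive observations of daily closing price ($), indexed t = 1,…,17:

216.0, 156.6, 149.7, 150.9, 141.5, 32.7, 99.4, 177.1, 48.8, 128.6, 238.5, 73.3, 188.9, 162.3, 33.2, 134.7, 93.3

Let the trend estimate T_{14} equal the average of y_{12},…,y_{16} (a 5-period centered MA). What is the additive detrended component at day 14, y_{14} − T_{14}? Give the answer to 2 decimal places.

43.82

Trend T_14 = (73.3 + 188.9 + 162.3 + 33.2 + 134.7) / 5 = 592.4/5 = 118.4800
Detrended value: 162.3 − 118.4800 = 43.82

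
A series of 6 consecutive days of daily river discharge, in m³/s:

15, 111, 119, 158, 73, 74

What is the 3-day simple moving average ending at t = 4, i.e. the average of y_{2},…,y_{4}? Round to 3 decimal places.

Sum of periods 2–4: 111 + 119 + 158 = 388
Divide by 3: 388 / 3 = 129.333

129.333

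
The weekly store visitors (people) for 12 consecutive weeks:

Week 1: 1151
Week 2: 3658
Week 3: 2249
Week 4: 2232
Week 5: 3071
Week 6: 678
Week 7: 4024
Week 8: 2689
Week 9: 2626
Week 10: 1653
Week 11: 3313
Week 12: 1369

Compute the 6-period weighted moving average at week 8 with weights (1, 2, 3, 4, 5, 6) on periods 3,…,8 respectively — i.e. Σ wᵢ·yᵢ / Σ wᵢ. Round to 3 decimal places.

2613.905

Weighted sum: 1·2249 + 2·2232 + 3·3071 + 4·678 + 5·4024 + 6·2689 = 2249 + 4464 + 9213 + 2712 + 20120 + 16134 = 54892
Weight total: 1 + 2 + 3 + 4 + 5 + 6 = 21
WMA = 54892 / 21 = 2613.905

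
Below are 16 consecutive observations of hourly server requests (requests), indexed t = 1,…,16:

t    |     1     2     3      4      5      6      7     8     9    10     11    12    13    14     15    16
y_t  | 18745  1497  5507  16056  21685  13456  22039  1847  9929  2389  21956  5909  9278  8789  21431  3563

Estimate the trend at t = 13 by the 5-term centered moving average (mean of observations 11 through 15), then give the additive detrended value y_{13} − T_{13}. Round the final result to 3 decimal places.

-4194.600

Trend T_13 = (21956 + 5909 + 9278 + 8789 + 21431) / 5 = 67363/5 = 13472.60000
Detrended value: 9278 − 13472.60000 = -4194.600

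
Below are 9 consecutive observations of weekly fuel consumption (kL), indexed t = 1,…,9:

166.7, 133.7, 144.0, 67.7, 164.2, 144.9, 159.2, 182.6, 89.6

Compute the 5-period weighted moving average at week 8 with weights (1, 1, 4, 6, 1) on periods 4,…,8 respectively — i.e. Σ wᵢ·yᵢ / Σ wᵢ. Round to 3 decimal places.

Weighted sum: 1·67.7 + 1·164.2 + 4·144.9 + 6·159.2 + 1·182.6 = 67.7 + 164.2 + 579.6 + 955.2 + 182.6 = 1949.3
Weight total: 1 + 1 + 4 + 6 + 1 = 13
WMA = 1949.3 / 13 = 149.946

149.946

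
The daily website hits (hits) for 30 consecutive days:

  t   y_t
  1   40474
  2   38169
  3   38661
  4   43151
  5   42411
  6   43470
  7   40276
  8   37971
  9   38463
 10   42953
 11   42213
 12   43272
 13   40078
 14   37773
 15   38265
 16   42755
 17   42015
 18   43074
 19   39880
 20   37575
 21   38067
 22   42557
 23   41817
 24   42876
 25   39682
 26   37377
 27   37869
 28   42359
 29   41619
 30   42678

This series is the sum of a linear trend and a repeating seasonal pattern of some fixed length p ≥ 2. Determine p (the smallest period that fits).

6

First differences y_{t+1} − y_t: -2305, 492, 4490, -740, 1059, -3194, -2305, 492, 4490, -740, 1059, -3194, -2305, 492, …
The difference pattern repeats every 6 terms and not for any smaller step, so p = 6.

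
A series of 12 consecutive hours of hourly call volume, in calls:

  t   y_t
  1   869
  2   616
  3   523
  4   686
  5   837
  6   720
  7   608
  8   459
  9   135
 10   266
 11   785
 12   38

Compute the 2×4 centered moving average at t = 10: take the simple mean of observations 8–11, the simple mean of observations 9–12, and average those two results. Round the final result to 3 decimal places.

358.625

Sum over 8–11: 459 + 135 + 266 + 785 = 1645
Sum over 9–12: 135 + 266 + 785 + 38 = 1224
CMA at t=10 = (1645 + 1224) / (2·4) = 2869 / 8 = 358.625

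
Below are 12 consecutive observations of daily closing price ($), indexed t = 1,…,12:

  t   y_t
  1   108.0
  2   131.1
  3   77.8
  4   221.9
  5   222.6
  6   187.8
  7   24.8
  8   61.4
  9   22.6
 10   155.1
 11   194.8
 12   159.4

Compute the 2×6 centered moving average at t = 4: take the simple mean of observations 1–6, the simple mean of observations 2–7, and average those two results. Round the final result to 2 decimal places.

Sum over 1–6: 108.0 + 131.1 + 77.8 + 221.9 + 222.6 + 187.8 = 949.2
Sum over 2–7: 131.1 + 77.8 + 221.9 + 222.6 + 187.8 + 24.8 = 866.0
CMA at t=4 = (949.2 + 866.0) / (2·6) = 1815.2 / 12 = 151.27

151.27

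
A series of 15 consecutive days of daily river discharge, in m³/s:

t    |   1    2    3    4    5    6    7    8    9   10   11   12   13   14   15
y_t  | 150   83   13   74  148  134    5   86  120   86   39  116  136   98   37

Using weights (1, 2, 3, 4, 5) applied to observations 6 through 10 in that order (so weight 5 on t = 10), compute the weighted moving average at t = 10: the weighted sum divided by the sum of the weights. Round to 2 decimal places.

87.47

Weighted sum: 1·134 + 2·5 + 3·86 + 4·120 + 5·86 = 134 + 10 + 258 + 480 + 430 = 1312
Weight total: 1 + 2 + 3 + 4 + 5 = 15
WMA = 1312 / 15 = 87.47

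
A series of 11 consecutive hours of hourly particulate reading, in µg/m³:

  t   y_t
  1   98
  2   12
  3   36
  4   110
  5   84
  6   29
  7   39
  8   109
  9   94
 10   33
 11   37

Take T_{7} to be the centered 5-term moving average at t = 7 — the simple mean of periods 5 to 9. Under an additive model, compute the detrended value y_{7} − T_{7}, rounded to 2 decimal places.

-32.00

Trend T_7 = (84 + 29 + 39 + 109 + 94) / 5 = 355/5 = 71.0000
Detrended value: 39 − 71.0000 = -32.00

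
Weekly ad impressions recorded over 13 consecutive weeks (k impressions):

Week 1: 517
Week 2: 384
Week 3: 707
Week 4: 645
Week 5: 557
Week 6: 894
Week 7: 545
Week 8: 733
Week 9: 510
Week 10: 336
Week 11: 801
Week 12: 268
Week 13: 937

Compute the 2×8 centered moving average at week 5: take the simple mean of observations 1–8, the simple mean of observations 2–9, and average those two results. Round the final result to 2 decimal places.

622.31

Sum over 1–8: 517 + 384 + 707 + 645 + 557 + 894 + 545 + 733 = 4982
Sum over 2–9: 384 + 707 + 645 + 557 + 894 + 545 + 733 + 510 = 4975
CMA at t=5 = (4982 + 4975) / (2·8) = 9957 / 16 = 622.31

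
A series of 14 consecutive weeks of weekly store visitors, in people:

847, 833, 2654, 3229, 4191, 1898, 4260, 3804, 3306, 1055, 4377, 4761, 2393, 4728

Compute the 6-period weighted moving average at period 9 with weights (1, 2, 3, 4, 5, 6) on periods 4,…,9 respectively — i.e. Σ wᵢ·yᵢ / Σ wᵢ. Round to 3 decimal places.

3485.762

Weighted sum: 1·3229 + 2·4191 + 3·1898 + 4·4260 + 5·3804 + 6·3306 = 3229 + 8382 + 5694 + 17040 + 19020 + 19836 = 73201
Weight total: 1 + 2 + 3 + 4 + 5 + 6 = 21
WMA = 73201 / 21 = 3485.762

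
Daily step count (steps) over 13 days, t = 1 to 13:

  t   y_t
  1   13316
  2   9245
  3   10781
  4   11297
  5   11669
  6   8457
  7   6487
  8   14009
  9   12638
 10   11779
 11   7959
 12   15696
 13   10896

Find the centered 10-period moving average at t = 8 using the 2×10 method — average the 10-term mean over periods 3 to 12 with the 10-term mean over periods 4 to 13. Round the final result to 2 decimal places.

Sum over 3–12: 10781 + 11297 + 11669 + 8457 + 6487 + 14009 + 12638 + 11779 + 7959 + 15696 = 110772
Sum over 4–13: 11297 + 11669 + 8457 + 6487 + 14009 + 12638 + 11779 + 7959 + 15696 + 10896 = 110887
CMA at t=8 = (110772 + 110887) / (2·10) = 221659 / 20 = 11082.95

11082.95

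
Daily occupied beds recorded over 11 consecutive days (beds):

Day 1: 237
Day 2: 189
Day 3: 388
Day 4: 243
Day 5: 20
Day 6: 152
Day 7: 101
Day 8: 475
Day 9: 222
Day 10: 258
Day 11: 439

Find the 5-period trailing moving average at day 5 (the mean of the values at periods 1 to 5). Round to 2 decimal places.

215.40

Sum of periods 1–5: 237 + 189 + 388 + 243 + 20 = 1077
Divide by 5: 1077 / 5 = 215.40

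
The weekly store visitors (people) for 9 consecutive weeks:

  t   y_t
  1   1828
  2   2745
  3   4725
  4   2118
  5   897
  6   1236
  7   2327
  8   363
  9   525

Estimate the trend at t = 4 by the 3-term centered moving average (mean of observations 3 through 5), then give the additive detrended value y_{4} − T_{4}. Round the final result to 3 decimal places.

Trend T_4 = (4725 + 2118 + 897) / 3 = 7740/3 = 2580.00000
Detrended value: 2118 − 2580.00000 = -462.000

-462.000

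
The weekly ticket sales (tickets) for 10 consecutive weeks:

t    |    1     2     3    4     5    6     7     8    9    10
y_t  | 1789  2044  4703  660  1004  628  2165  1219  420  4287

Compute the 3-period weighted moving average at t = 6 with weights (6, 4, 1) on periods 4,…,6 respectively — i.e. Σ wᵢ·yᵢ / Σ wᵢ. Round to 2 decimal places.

782.18

Weighted sum: 6·660 + 4·1004 + 1·628 = 3960 + 4016 + 628 = 8604
Weight total: 6 + 4 + 1 = 11
WMA = 8604 / 11 = 782.18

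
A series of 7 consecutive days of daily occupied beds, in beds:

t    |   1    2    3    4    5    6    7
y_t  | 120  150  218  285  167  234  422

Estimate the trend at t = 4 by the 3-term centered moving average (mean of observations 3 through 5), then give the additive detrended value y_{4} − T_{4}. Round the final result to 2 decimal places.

Trend T_4 = (218 + 285 + 167) / 3 = 670/3 = 223.3333
Detrended value: 285 − 223.3333 = 61.67

61.67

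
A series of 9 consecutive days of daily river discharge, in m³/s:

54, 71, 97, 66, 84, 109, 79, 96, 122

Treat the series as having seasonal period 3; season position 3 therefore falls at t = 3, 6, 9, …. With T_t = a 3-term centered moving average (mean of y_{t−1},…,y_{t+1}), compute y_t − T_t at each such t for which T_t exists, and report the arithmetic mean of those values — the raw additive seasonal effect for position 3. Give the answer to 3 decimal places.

Season position 3 occurs at t = 3, 6 (where T_t is defined).
t=3: T_3 = 78.00000; y_3 − T_3 = 97 − 78.00000 = 19.00000
t=6: T_6 = 90.66667; y_6 − T_6 = 109 − 90.66667 = 18.33333
Mean deviation: (19.00000 + 18.33333) / 2 = 18.667

18.667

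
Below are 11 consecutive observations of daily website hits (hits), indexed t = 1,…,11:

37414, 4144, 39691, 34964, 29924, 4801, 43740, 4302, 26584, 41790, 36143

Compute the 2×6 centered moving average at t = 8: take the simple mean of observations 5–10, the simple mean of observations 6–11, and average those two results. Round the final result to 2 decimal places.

Sum over 5–10: 29924 + 4801 + 43740 + 4302 + 26584 + 41790 = 151141
Sum over 6–11: 4801 + 43740 + 4302 + 26584 + 41790 + 36143 = 157360
CMA at t=8 = (151141 + 157360) / (2·6) = 308501 / 12 = 25708.42

25708.42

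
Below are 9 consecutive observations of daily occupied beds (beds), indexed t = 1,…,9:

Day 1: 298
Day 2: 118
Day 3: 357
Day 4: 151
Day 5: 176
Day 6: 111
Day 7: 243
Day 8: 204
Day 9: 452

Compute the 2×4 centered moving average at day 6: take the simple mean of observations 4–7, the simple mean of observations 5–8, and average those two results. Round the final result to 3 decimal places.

176.875

Sum over 4–7: 151 + 176 + 111 + 243 = 681
Sum over 5–8: 176 + 111 + 243 + 204 = 734
CMA at t=6 = (681 + 734) / (2·4) = 1415 / 8 = 176.875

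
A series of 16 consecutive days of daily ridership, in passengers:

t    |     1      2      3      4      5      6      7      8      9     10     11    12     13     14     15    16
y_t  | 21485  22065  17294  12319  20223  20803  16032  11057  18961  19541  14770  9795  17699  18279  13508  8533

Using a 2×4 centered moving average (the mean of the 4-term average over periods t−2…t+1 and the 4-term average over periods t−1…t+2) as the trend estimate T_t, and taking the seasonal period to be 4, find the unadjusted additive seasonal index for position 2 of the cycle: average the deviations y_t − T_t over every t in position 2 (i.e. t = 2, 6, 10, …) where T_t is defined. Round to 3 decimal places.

Season position 2 occurs at t = 6, 10, 14 (where T_t is defined).
t=6: T_6 = 17186.50000; y_6 − T_6 = 20803 − 17186.50000 = 3616.50000
t=10: T_10 = 15924.50000; y_10 − T_10 = 19541 − 15924.50000 = 3616.50000
t=14: T_14 = 14662.50000; y_14 − T_14 = 18279 − 14662.50000 = 3616.50000
Mean deviation: (3616.50000 + 3616.50000 + 3616.50000) / 3 = 3616.500

3616.500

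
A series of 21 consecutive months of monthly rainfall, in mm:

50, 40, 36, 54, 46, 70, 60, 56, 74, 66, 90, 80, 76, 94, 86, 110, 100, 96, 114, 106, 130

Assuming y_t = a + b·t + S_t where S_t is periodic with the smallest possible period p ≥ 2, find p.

5

First differences y_{t+1} − y_t: -10, -4, 18, -8, 24, -10, -4, 18, -8, 24, -10, -4, …
The difference pattern repeats every 5 terms and not for any smaller step, so p = 5.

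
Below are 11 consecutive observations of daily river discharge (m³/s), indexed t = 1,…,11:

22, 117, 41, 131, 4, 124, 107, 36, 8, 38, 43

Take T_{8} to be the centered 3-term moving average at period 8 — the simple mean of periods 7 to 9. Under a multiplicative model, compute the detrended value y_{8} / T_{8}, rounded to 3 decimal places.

Trend T_8 = (107 + 36 + 8) / 3 = 151/3 = 50.33333
Ratio to trend: 36 / 50.33333 = 0.715

0.715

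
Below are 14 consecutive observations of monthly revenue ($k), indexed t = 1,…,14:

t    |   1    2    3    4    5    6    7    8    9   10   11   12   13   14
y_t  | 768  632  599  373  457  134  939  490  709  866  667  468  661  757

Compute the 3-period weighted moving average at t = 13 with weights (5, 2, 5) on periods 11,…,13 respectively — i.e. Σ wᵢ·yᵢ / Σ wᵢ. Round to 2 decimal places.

Weighted sum: 5·667 + 2·468 + 5·661 = 3335 + 936 + 3305 = 7576
Weight total: 5 + 2 + 5 = 12
WMA = 7576 / 12 = 631.33

631.33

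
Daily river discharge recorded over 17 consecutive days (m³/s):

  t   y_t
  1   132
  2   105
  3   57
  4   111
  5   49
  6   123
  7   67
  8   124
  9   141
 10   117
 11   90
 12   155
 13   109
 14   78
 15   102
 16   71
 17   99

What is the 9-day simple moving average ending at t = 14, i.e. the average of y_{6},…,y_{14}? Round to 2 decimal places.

111.56

Sum of periods 6–14: 123 + 67 + 124 + 141 + 117 + 90 + 155 + 109 + 78 = 1004
Divide by 9: 1004 / 9 = 111.56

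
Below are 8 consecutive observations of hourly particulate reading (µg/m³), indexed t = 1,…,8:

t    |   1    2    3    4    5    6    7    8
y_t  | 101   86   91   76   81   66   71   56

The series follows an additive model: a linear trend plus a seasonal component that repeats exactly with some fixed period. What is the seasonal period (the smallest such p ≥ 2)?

First differences y_{t+1} − y_t: -15, 5, -15, 5, -15, 5, …
The difference pattern repeats every 2 terms and not for any smaller step, so p = 2.

2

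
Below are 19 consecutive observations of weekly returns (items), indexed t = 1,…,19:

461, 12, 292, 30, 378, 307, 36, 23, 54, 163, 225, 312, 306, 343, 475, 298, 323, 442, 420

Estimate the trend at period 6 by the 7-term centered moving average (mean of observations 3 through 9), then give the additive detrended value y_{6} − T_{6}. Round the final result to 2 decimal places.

147.00

Trend T_6 = (292 + 30 + 378 + 307 + 36 + 23 + 54) / 7 = 1120/7 = 160.0000
Detrended value: 307 − 160.0000 = 147.00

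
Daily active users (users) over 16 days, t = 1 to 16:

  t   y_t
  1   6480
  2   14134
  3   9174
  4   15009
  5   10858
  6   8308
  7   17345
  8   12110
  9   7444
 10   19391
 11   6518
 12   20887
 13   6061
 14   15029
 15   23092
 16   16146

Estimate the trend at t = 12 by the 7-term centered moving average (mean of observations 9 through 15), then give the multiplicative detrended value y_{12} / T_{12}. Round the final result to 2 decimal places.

1.49

Trend T_12 = (7444 + 19391 + 6518 + 20887 + 6061 + 15029 + 23092) / 7 = 98422/7 = 14060.2857
Ratio to trend: 20887 / 14060.2857 = 1.49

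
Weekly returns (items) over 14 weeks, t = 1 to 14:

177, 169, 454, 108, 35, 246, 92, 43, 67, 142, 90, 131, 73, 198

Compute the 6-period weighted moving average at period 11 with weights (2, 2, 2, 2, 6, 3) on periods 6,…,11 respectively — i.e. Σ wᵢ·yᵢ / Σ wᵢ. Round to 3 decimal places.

118.706

Weighted sum: 2·246 + 2·92 + 2·43 + 2·67 + 6·142 + 3·90 = 492 + 184 + 86 + 134 + 852 + 270 = 2018
Weight total: 2 + 2 + 2 + 2 + 6 + 3 = 17
WMA = 2018 / 17 = 118.706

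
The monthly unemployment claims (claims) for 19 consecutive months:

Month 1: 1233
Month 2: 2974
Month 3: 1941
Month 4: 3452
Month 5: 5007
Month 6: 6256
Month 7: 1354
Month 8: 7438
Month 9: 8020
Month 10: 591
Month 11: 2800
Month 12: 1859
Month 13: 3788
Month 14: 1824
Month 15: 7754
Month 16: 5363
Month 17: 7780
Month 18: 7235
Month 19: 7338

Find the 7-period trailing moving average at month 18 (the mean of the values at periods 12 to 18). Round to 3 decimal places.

5086.143

Sum of periods 12–18: 1859 + 3788 + 1824 + 7754 + 5363 + 7780 + 7235 = 35603
Divide by 7: 35603 / 7 = 5086.143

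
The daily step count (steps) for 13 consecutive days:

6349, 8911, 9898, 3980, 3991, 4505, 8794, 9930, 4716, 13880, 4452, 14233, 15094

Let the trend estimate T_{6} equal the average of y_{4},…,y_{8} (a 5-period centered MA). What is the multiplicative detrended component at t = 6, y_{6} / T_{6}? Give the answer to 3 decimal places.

0.722

Trend T_6 = (3980 + 3991 + 4505 + 8794 + 9930) / 5 = 31200/5 = 6240.00000
Ratio to trend: 4505 / 6240.00000 = 0.722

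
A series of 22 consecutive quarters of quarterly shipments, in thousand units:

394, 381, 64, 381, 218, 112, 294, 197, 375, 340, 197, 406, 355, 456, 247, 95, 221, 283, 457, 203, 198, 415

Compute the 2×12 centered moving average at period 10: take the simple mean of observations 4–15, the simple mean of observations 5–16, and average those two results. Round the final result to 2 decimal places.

Sum over 4–15: 381 + 218 + 112 + 294 + 197 + 375 + 340 + 197 + 406 + 355 + 456 + 247 = 3578
Sum over 5–16: 218 + 112 + 294 + 197 + 375 + 340 + 197 + 406 + 355 + 456 + 247 + 95 = 3292
CMA at t=10 = (3578 + 3292) / (2·12) = 6870 / 24 = 286.25

286.25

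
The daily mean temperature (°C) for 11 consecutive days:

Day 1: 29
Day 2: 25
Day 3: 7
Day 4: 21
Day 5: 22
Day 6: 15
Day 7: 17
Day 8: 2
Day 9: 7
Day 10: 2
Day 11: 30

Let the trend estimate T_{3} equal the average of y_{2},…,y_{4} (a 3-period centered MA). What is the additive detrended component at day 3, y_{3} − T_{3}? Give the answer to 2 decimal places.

Trend T_3 = (25 + 7 + 21) / 3 = 53/3 = 17.6667
Detrended value: 7 − 17.6667 = -10.67

-10.67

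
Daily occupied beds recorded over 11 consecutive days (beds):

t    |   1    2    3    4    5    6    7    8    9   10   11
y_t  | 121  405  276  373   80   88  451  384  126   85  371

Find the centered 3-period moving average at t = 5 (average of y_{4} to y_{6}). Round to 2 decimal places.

180.33

Sum of periods 4–6: 373 + 80 + 88 = 541
Divide by 3: 541 / 3 = 180.33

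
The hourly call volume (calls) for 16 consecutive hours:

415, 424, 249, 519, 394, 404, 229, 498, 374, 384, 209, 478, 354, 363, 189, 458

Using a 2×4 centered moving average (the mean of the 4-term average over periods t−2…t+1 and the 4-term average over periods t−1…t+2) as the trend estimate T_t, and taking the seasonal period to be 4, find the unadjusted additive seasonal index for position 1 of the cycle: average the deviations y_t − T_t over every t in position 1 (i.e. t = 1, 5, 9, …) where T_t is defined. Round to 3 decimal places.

Season position 1 occurs at t = 5, 9, 13 (where T_t is defined).
t=5: T_5 = 389.00000; y_5 − T_5 = 394 − 389.00000 = 5.00000
t=9: T_9 = 368.75000; y_9 − T_9 = 374 − 368.75000 = 5.25000
t=13: T_13 = 348.50000; y_13 − T_13 = 354 − 348.50000 = 5.50000
Mean deviation: (5.00000 + 5.25000 + 5.50000) / 3 = 5.250

5.250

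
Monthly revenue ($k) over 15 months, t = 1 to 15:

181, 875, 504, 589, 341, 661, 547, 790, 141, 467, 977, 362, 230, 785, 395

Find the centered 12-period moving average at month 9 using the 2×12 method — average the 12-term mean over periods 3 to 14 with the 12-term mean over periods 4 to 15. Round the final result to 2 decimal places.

528.29

Sum over 3–14: 504 + 589 + 341 + 661 + 547 + 790 + 141 + 467 + 977 + 362 + 230 + 785 = 6394
Sum over 4–15: 589 + 341 + 661 + 547 + 790 + 141 + 467 + 977 + 362 + 230 + 785 + 395 = 6285
CMA at t=9 = (6394 + 6285) / (2·12) = 12679 / 24 = 528.29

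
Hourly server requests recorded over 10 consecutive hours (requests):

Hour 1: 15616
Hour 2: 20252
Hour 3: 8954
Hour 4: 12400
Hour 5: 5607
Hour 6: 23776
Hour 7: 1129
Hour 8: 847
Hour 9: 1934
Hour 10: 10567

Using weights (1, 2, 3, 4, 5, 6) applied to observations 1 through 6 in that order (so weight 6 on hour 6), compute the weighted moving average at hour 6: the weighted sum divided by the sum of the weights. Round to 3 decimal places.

Weighted sum: 1·15616 + 2·20252 + 3·8954 + 4·12400 + 5·5607 + 6·23776 = 15616 + 40504 + 26862 + 49600 + 28035 + 142656 = 303273
Weight total: 1 + 2 + 3 + 4 + 5 + 6 = 21
WMA = 303273 / 21 = 14441.571

14441.571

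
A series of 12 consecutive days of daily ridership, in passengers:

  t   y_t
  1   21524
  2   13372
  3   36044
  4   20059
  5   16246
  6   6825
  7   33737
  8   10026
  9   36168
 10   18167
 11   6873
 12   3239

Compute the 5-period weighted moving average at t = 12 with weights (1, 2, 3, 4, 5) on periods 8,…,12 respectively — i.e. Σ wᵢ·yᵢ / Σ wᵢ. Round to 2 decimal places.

Weighted sum: 1·10026 + 2·36168 + 3·18167 + 4·6873 + 5·3239 = 10026 + 72336 + 54501 + 27492 + 16195 = 180550
Weight total: 1 + 2 + 3 + 4 + 5 = 15
WMA = 180550 / 15 = 12036.67

12036.67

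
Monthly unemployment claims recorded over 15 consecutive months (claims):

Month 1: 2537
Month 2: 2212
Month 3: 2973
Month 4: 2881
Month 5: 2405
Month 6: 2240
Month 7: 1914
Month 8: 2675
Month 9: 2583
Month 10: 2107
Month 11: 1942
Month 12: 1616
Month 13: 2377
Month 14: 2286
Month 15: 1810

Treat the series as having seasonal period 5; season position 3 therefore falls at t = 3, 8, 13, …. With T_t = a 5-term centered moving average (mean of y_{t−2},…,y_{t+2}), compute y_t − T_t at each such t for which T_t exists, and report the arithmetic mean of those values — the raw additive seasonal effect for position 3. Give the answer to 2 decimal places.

Season position 3 occurs at t = 3, 8, 13 (where T_t is defined).
t=3: T_3 = 2601.6000; y_3 − T_3 = 2973 − 2601.6000 = 371.4000
t=8: T_8 = 2303.8000; y_8 − T_8 = 2675 − 2303.8000 = 371.2000
t=13: T_13 = 2006.2000; y_13 − T_13 = 2377 − 2006.2000 = 370.8000
Mean deviation: (371.4000 + 371.2000 + 370.8000) / 3 = 371.13

371.13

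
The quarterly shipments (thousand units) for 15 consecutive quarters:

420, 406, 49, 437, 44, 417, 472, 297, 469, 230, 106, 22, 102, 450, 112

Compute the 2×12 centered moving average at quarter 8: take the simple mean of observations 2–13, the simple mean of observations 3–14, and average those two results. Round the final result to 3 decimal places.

Sum over 2–13: 406 + 49 + 437 + 44 + 417 + 472 + 297 + 469 + 230 + 106 + 22 + 102 = 3051
Sum over 3–14: 49 + 437 + 44 + 417 + 472 + 297 + 469 + 230 + 106 + 22 + 102 + 450 = 3095
CMA at t=8 = (3051 + 3095) / (2·12) = 6146 / 24 = 256.083

256.083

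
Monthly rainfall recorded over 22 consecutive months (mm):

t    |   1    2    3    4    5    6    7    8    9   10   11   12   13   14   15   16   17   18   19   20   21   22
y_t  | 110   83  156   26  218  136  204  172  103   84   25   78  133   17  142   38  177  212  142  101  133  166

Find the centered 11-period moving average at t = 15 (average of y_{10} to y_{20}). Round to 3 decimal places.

104.455

Sum of periods 10–20: 84 + 25 + 78 + 133 + 17 + 142 + 38 + 177 + 212 + 142 + 101 = 1149
Divide by 11: 1149 / 11 = 104.455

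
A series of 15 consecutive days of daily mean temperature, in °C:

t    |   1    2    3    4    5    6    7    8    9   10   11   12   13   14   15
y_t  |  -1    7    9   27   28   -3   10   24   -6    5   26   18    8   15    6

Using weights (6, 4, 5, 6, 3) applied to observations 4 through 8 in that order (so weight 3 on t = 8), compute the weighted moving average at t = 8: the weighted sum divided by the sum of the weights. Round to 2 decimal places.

16.29

Weighted sum: 6·27 + 4·28 + 5·-3 + 6·10 + 3·24 = 162 + 112 + -15 + 60 + 72 = 391
Weight total: 6 + 4 + 5 + 6 + 3 = 24
WMA = 391 / 24 = 16.29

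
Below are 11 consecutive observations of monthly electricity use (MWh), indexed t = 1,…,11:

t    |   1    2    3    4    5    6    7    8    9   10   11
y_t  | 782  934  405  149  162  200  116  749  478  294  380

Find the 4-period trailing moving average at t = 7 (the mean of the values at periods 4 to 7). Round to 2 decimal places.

Sum of periods 4–7: 149 + 162 + 200 + 116 = 627
Divide by 4: 627 / 4 = 156.75

156.75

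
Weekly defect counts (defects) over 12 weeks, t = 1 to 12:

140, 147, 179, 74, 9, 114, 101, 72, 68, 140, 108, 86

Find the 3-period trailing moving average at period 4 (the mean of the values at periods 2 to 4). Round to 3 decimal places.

Sum of periods 2–4: 147 + 179 + 74 = 400
Divide by 3: 400 / 3 = 133.333

133.333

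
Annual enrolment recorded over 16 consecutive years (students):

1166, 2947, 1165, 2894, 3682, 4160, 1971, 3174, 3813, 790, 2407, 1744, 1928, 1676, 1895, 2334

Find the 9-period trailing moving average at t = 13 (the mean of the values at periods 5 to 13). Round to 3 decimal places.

2629.889

Sum of periods 5–13: 3682 + 4160 + 1971 + 3174 + 3813 + 790 + 2407 + 1744 + 1928 = 23669
Divide by 9: 23669 / 9 = 2629.889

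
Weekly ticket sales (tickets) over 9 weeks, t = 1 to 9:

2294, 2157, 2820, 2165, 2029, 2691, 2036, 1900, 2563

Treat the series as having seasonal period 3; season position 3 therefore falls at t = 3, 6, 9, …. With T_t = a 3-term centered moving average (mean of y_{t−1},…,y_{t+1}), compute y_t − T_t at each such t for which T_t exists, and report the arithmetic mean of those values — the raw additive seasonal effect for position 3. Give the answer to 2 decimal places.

439.17

Season position 3 occurs at t = 3, 6 (where T_t is defined).
t=3: T_3 = 2380.6667; y_3 − T_3 = 2820 − 2380.6667 = 439.3333
t=6: T_6 = 2252.0000; y_6 − T_6 = 2691 − 2252.0000 = 439.0000
Mean deviation: (439.3333 + 439.0000) / 2 = 439.17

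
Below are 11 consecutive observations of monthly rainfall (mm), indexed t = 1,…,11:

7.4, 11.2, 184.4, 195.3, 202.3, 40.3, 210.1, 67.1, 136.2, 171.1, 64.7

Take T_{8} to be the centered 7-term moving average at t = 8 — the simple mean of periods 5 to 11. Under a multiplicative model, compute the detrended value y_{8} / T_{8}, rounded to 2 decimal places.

0.53

Trend T_8 = (202.3 + 40.3 + 210.1 + 67.1 + 136.2 + 171.1 + 64.7) / 7 = 891.8/7 = 127.4000
Ratio to trend: 67.1 / 127.4000 = 0.53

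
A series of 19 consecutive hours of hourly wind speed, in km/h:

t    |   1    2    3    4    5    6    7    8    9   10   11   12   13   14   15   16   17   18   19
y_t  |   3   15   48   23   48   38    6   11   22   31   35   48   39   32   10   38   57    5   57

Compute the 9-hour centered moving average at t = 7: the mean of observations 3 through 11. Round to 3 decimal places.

Sum of periods 3–11: 48 + 23 + 48 + 38 + 6 + 11 + 22 + 31 + 35 = 262
Divide by 9: 262 / 9 = 29.111

29.111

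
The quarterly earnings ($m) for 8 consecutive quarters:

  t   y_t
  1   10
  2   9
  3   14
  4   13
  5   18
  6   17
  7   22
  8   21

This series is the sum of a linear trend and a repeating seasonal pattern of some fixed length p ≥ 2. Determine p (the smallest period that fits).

2

First differences y_{t+1} − y_t: -1, 5, -1, 5, -1, 5, …
The difference pattern repeats every 2 terms and not for any smaller step, so p = 2.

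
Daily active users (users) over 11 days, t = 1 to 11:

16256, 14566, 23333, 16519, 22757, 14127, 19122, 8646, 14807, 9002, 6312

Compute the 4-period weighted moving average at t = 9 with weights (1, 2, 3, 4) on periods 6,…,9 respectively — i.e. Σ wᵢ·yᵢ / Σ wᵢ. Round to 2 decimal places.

Weighted sum: 1·14127 + 2·19122 + 3·8646 + 4·14807 = 14127 + 38244 + 25938 + 59228 = 137537
Weight total: 1 + 2 + 3 + 4 = 10
WMA = 137537 / 10 = 13753.70

13753.70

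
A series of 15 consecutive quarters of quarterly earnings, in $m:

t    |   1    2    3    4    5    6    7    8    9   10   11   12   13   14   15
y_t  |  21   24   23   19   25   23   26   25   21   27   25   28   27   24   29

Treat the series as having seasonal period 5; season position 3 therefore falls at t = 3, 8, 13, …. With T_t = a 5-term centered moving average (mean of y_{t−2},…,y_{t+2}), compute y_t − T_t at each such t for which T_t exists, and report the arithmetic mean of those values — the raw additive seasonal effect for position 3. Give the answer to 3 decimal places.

0.533

Season position 3 occurs at t = 3, 8, 13 (where T_t is defined).
t=3: T_3 = 22.40000; y_3 − T_3 = 23 − 22.40000 = 0.60000
t=8: T_8 = 24.40000; y_8 − T_8 = 25 − 24.40000 = 0.60000
t=13: T_13 = 26.60000; y_13 − T_13 = 27 − 26.60000 = 0.40000
Mean deviation: (0.60000 + 0.60000 + 0.40000) / 3 = 0.533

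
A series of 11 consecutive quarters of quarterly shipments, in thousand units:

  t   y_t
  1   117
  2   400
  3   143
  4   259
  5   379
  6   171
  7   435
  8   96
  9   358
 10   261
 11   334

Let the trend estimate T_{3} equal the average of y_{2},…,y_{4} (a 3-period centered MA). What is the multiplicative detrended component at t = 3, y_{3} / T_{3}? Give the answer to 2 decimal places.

0.53

Trend T_3 = (400 + 143 + 259) / 3 = 802/3 = 267.3333
Ratio to trend: 143 / 267.3333 = 0.53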